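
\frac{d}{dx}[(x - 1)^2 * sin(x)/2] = x^2*cos(x)/2 + x*sin(x) - x*cos(x) - sin(x) + cos(x)/2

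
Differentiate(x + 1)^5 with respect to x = 5*x^4 + 20*x^3 + 30*x^2 + 20*x + 5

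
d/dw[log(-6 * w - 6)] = 1/(w + 1)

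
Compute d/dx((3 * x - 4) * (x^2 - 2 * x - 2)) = 9*x^2 - 20*x + 2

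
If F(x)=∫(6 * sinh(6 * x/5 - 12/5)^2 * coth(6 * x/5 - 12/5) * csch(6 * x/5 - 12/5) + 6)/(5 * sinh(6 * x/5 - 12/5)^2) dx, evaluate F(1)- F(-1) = -coth(18/5) - csch(18/5) + csch(6/5) + coth(6/5)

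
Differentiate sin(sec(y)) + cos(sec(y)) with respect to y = sqrt(2)*sin(y)*cos(pi/4 + 1/cos(y))/cos(y)^2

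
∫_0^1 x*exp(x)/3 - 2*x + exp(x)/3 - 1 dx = -2 + E/3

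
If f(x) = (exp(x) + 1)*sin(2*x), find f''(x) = -3*exp(x)*sin(2*x) + 4*exp(x)*cos(2*x) - 4*sin(2*x)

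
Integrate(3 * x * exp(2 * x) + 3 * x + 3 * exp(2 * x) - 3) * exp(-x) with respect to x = 6*x*sinh(x) + C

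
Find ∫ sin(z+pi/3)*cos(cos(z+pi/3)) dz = -sin(cos(z + pi/3)) + C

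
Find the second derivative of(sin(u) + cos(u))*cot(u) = -sqrt(2)*cos(u + pi/4) - 1/sin(u) + 2/sin(u)^3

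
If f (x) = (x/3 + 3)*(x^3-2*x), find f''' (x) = 8*x + 18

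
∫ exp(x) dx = exp(x) + C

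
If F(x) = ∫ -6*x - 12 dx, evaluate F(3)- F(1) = -48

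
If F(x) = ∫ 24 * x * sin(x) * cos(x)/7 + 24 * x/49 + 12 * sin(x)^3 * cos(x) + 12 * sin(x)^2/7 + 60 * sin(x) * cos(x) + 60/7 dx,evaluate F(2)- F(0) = 3*sin(2)^4 + 888/49 + 234*sin(2)^2/7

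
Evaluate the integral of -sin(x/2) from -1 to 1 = 0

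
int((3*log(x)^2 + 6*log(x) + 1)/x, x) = (log(x) + 1)^3 - 2*log(x) + C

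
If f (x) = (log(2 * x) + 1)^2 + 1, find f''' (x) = (4*log(x) - 2 + 4*log(2))/x^3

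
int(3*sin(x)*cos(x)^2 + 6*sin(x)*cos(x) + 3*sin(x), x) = -(cos(x) + 1)^3 + C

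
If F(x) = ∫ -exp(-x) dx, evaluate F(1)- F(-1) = -E + exp(-1)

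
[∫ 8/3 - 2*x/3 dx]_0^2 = 4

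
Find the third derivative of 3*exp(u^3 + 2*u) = 81*u^6*exp(u^3 + 2*u) + 162*u^4*exp(u^3 + 2*u) + 162*u^3*exp(u^3 + 2*u) + 108*u^2*exp(u^3 + 2*u) + 108*u*exp(u^3 + 2*u) + 42*exp(u^3 + 2*u)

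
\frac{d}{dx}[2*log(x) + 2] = 2/x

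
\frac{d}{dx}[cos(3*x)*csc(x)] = -3*sin(3*x)*csc(x) - cos(3*x)*cot(x)*csc(x)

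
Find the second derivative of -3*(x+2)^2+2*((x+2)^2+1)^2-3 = 24*x^2 + 96*x + 98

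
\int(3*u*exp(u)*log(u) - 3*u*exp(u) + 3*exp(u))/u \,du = 3*(log(u) - 1)*exp(u) + C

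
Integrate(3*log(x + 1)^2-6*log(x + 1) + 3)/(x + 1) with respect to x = (log(x + 1) - 1)^3 + C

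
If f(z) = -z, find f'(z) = -1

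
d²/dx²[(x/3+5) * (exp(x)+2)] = x*exp(x)/3 + 17*exp(x)/3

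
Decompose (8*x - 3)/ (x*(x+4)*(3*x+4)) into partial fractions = 123/(32*(3*x + 4)) - 35/(32*(x + 4)) - 3/(16*x)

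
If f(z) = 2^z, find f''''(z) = 2^z*log(2)^4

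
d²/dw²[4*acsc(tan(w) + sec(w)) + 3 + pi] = 4*(2*sin(w) + 1)*cos(w)/(sqrt(sin(w)/(sin(w) + 1))*(sin(w) + 1)*(-2*sqrt(2)*sin(w + pi/4)*cos(w + pi/4) + 2*sin(w + pi/4) - 2*cos(w + pi/4) + sqrt(2)))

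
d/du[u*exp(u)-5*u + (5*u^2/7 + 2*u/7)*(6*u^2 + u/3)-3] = 120*u^3/7 + 41*u^2/7 + u*exp(u) + 4*u/21 + exp(u) - 5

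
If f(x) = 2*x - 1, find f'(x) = 2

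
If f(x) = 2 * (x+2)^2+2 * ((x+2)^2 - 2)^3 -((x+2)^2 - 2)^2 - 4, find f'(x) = 12*x^5 + 120*x^4 + 428*x^3 + 648*x^2 + 396*x + 88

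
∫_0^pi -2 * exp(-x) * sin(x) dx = -1 - exp(-pi)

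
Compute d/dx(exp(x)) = exp(x)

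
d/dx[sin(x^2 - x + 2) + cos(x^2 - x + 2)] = sqrt(2)*(2*x - 1)*cos(x^2 - x + pi/4 + 2)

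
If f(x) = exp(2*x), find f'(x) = 2*exp(2*x)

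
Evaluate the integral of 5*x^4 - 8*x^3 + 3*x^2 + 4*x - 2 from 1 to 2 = 12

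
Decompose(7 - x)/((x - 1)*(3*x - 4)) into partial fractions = 17/(3*x - 4) - 6/(x - 1)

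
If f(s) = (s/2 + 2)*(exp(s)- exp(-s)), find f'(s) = (s*exp(2*s) + s + 5*exp(2*s) + 3)*exp(-s)/2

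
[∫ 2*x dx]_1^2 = 3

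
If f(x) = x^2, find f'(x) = 2*x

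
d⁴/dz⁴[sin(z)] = sin(z)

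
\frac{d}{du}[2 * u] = 2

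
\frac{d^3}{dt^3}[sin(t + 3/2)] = -cos(t + 3/2)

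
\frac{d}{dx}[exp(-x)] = -exp(-x)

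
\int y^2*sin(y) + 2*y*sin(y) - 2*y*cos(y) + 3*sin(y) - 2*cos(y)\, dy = (-(y + 1)^2 - 2)*cos(y) + C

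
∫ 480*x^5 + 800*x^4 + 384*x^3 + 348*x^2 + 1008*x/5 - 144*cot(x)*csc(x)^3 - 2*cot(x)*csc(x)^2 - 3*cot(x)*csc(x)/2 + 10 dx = 80*x^6 + 160*x^5 + 96*x^4 + 116*x^3 + 504*x^2/5 + 10*x + 48*csc(x)^3 + csc(x)^2 + 3*csc(x)/2 + C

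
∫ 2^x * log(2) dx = 2^x + C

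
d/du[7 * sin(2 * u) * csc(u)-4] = -14*sin(u)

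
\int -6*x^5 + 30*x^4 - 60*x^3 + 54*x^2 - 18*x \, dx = -x^6 + 6*x^5 - 15*x^4 + 18*x^3 - 9*x^2 + C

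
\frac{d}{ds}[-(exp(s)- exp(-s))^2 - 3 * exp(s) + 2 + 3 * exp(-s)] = (-2*exp(4*s) - 3*exp(3*s) - 3*exp(s) + 2)*exp(-2*s)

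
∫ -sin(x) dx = cos(x) + C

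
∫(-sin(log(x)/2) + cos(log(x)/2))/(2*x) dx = sqrt(2)*sin(log(x)/2 + pi/4) + C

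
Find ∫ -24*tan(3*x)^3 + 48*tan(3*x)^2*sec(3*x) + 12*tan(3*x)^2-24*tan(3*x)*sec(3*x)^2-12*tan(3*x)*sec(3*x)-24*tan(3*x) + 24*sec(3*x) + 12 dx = -4*(tan(3*x) - sec(3*x))^2 + 4*tan(3*x) - 4*sec(3*x) + C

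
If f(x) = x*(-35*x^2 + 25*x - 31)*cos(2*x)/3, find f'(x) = 70*x^3*sin(2*x)/3 - 50*x^2*sin(2*x)/3 - 35*x^2*cos(2*x) + 62*x*sin(2*x)/3 + 50*x*cos(2*x)/3 - 31*cos(2*x)/3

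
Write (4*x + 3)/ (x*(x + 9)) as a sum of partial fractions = 11/(3*(x + 9)) + 1/(3*x)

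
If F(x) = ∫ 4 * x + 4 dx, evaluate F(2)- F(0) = 16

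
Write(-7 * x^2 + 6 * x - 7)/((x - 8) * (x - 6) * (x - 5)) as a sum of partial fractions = -152/(3*(x - 5)) + 223/(2*(x - 6)) - 407/(6*(x - 8))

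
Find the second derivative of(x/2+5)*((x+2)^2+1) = 3*x + 14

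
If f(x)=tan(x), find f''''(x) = 24*tan(x)^5 + 40*tan(x)^3 + 16*tan(x)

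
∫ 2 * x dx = x^2 + C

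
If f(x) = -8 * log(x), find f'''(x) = -16/x^3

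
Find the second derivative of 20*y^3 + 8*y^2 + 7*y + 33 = 120*y + 16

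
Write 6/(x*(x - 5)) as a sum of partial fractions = 6/(5*(x - 5)) - 6/(5*x)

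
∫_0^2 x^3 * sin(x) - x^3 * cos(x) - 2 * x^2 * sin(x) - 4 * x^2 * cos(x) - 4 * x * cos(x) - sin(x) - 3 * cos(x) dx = -17*sin(2) + 1 - 17*cos(2)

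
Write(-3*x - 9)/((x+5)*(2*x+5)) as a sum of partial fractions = -3/(5*(2*x + 5)) - 6/(5*(x + 5))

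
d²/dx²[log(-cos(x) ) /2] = -1/(2*cos(x)^2)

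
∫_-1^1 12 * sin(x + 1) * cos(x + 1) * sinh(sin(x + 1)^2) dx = -6 + 6*cosh(sin(2)^2)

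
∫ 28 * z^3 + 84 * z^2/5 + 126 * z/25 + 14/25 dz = 7*z^4 + 28*z^3/5 + 63*z^2/25 + 14*z/25 + C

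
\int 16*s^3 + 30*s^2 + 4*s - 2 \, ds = 4*s^4 + 10*s^3 + 2*s^2 - 2*s + C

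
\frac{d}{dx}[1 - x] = -1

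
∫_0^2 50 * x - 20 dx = 60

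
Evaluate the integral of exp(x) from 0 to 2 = -1 + exp(2)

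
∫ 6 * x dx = 3*x^2 + C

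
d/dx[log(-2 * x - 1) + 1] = 2/(2*x + 1)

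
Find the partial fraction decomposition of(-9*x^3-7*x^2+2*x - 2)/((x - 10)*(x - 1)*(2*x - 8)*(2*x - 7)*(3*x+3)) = -3733/(1755*(2*x - 7)) - 1/(2970*(x + 1)) + 4/(405*(x - 1)) + 341/(270*(x - 4)) - 4841/(23166*(x - 10))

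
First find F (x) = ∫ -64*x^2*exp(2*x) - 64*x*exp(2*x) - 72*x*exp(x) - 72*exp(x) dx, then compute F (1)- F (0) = -2*(-4*E - 3)^2 - 24*E + 18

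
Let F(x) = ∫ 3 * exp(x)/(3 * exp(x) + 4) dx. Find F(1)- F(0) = -log(7) + log(4 + 3*E)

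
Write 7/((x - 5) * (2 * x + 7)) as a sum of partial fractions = -14/(17*(2*x + 7)) + 7/(17*(x - 5))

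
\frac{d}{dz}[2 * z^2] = 4*z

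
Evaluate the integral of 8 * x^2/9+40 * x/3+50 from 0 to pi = -125 + (2*pi/3 + 5)^3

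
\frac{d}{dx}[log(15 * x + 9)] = 5/(5*x + 3)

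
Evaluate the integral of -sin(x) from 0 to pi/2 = -1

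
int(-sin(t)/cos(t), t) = log(cos(t)) + C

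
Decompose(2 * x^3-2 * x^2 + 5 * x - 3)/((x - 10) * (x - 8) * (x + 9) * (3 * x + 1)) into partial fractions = -67/(10075*(3*x + 1)) + 834/(4199*(x + 9)) - 933/(850*(x - 8)) + 1847/(1178*(x - 10))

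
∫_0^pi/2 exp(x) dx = -1 + exp(pi/2)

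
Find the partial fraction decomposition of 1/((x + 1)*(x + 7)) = -1/(6*(x + 7)) + 1/(6*(x + 1))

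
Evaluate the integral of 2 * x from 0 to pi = pi^2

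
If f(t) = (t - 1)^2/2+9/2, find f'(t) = t - 1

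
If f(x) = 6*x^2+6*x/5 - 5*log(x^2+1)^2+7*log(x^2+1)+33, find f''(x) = (12*x^4 + 20*x^2*log(x^2 + 1) - 30*x^2 - 20*log(x^2 + 1) + 26)/(x^4 + 2*x^2 + 1)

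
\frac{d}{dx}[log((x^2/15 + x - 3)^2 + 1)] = (4*x^3 + 90*x^2 + 270*x - 1350)/(x^4 + 30*x^3 + 135*x^2 - 1350*x + 2250)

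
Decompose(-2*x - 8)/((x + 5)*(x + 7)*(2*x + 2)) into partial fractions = 1/(4*(x + 7)) - 1/(8*(x + 5)) - 1/(8*(x + 1))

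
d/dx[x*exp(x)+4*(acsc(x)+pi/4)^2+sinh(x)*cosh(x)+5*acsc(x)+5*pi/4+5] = (x^3*sqrt(1 - 1/x^2)*exp(x) + x^2*sqrt(1 - 1/x^2)*exp(x) + 2*x^2*sqrt(1 - 1/x^2)*sinh(x)^2 + x^2*sqrt(1 - 1/x^2) - 8*acsc(x) - 2*pi - 5)/(x^2*sqrt(1 - 1/x^2))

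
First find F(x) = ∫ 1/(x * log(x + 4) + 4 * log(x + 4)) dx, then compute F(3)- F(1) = -log(log(5)) + log(log(7))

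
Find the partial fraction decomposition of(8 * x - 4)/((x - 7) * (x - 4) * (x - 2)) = 6/(5*(x - 2)) - 14/(3*(x - 4)) + 52/(15*(x - 7))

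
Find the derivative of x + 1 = 1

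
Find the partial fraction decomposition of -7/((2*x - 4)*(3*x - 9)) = 7/(6*(x - 2)) - 7/(6*(x - 3))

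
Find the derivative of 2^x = 2^x*log(2)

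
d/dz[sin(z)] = cos(z)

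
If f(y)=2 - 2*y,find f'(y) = -2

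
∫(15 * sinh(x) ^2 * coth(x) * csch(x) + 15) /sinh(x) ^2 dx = -15*coth(x) - 15*csch(x) + C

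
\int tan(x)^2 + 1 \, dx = tan(x) + C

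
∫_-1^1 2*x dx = 0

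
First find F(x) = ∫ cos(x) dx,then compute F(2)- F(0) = sin(2)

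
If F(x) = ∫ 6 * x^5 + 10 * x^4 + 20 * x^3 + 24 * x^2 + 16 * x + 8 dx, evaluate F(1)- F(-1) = 36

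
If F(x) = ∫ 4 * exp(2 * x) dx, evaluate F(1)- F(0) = 2*E*(E - exp(-1))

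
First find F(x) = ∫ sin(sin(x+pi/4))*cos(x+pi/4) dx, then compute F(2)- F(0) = -cos(sin(pi/4 + 2)) + cos(sqrt(2)/2)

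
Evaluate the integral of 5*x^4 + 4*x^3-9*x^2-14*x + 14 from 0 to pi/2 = (-1 + pi/2)^3*(2 + (pi/2 + 2)^2) + 6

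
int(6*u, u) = 3*u^2 + C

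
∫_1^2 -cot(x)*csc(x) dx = -csc(1) + csc(2)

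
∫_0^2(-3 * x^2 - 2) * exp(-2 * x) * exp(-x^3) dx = -1 + exp(-12)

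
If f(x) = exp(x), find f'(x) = exp(x)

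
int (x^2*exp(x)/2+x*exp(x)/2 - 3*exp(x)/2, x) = (x^2 - x - 2)*exp(x)/2 + C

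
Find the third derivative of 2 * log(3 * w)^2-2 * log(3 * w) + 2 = (8*log(w) - 16 + 8*log(3))/w^3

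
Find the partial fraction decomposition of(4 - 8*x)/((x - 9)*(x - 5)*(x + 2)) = 20/(77*(x + 2)) + 9/(7*(x - 5)) - 17/(11*(x - 9))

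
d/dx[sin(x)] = cos(x)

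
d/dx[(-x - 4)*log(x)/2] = (-x*log(x) - x - 4)/(2*x)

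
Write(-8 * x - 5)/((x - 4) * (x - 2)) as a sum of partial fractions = 21/(2*(x - 2)) - 37/(2*(x - 4))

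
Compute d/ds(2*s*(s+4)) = 4*s + 8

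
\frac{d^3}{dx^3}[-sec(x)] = (1 - 6/cos(x)^2)*sin(x)/cos(x)^2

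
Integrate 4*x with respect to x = 2*x^2 + C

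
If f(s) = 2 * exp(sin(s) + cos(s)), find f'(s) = 2*sqrt(2)*exp(sin(s))*exp(cos(s))*cos(s + pi/4)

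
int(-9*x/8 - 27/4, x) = -9*x^2/16 - 27*x/4 + C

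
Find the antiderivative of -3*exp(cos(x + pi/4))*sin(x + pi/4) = 3*exp(cos(x + pi/4)) + C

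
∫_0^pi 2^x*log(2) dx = -1 + 2^pi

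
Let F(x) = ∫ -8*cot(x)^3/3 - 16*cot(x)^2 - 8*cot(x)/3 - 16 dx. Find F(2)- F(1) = -16/tan(1) + 16/tan(2) - 4/(3*tan(1)^2) + 4/(3*tan(2)^2)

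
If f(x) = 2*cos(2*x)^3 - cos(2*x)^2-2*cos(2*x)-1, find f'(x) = 8*(-12*sin(x)^4 + 10*sin(x)^2 - 1)*sin(x)*cos(x)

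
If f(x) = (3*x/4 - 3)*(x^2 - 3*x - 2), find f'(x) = 9*x^2/4 - 21*x/2 + 15/2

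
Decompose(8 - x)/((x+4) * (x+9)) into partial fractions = -17/(5*(x + 9)) + 12/(5*(x + 4))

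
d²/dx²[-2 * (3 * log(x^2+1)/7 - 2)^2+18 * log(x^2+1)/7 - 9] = (72*x^2*log(x^2 + 1) - 732*x^2 - 72*log(x^2 + 1) + 588)/(49*x^4 + 98*x^2 + 49)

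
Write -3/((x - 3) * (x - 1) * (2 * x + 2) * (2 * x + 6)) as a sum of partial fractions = 1/(64*(x + 3)) - 3/(64*(x + 1)) + 3/(64*(x - 1)) - 1/(64*(x - 3))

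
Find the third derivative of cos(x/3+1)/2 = sin(x/3 + 1)/54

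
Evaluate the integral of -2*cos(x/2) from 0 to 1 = -4*sin(1/2)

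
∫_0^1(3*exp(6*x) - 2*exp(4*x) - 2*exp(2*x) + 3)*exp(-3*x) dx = -exp(-1) + E + (E - exp(-1))^3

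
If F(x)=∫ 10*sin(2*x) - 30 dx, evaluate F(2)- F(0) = -55 - 5*cos(4)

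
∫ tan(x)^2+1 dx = tan(x) + C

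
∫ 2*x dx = x^2 + C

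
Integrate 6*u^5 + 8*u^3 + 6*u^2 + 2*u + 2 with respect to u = u^6 + 2*u^4 + 2*u^3 + u^2 + 2*u + C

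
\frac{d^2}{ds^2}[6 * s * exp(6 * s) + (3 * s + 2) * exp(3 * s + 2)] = 216*s*exp(6*s) + 27*s*exp(3*s + 2) + 72*exp(6*s) + 36*exp(3*s + 2)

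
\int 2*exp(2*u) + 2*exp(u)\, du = (exp(u) + 1)^2 + C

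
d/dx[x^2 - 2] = 2*x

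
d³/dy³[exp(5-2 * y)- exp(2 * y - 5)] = (-8*exp(4*y - 10) - 8)*exp(5 - 2*y)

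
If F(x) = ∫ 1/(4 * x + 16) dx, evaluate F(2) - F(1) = -log(5)/4 + log(6)/4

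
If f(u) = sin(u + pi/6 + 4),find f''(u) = -sin(u + pi/6 + 4)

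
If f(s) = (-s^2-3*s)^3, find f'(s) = -6*s^5 - 45*s^4 - 108*s^3 - 81*s^2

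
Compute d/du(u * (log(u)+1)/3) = log(u)/3 + 2/3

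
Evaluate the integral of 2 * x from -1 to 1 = 0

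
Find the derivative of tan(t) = cos(t)^(-2)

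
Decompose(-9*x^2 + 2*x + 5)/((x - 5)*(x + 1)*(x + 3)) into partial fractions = -41/(8*(x + 3)) + 1/(2*(x + 1)) - 35/(8*(x - 5))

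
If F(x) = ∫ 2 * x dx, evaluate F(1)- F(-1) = 0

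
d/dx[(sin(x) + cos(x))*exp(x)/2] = exp(x)*cos(x)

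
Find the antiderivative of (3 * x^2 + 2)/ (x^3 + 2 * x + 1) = log(x^3 + 2*x + 1) + C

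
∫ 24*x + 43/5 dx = 12*x^2 + 43*x/5 + C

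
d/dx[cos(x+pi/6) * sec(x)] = -sin(x + pi/6)*sec(x) + cos(x + pi/6)*tan(x)*sec(x)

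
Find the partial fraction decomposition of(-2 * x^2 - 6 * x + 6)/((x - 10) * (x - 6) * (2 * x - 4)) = -7/(32*(x - 2)) + 51/(16*(x - 6)) - 127/(32*(x - 10))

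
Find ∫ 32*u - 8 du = 16*u^2 - 8*u + C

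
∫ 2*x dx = x^2 + C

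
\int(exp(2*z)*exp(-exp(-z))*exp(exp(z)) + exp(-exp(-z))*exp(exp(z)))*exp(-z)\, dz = exp(2*sinh(z)) + C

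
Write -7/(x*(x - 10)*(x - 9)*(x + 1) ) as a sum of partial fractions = 7/(110*(x + 1)) + 7/(90*(x - 9)) - 7/(110*(x - 10)) - 7/(90*x)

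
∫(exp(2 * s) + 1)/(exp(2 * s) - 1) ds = log(sinh(s)) + C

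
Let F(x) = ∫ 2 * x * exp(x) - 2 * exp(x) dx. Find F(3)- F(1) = 2*E + 2*exp(3)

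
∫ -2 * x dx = -x^2 + C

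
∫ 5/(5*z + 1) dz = log(10*z + 2) + C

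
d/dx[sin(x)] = cos(x)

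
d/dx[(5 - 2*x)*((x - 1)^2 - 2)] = -6*x^2 + 18*x - 8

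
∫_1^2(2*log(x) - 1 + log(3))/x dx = (-1 + log(2))*log(6) + log(3)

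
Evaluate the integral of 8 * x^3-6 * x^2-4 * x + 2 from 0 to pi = (-1 + pi)^2*(2*pi + 2*pi^2)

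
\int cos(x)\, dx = sin(x) + C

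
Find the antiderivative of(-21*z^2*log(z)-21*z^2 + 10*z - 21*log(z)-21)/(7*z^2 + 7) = -3*z*log(z) + 5*log(z^2 + 1)/7 + C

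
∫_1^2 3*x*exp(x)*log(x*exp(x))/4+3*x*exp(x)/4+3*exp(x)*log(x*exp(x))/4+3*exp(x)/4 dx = -3*E/4 + 3*(log(2) + 2)*exp(2)/2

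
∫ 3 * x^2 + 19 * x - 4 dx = x^3 + 19*x^2/2 - 4*x + C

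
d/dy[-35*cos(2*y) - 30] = 70*sin(2*y)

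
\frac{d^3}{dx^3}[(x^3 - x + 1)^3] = 504*x^6 - 630*x^4 + 360*x^3 + 180*x^2 - 144*x + 12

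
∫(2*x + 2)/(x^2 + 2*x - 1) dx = log(-3*x^2 - 6*x + 3) + C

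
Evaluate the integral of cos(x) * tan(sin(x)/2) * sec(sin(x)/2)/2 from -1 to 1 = 0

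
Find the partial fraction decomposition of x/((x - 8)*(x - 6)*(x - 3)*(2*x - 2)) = -1/(140*(x - 1)) + 1/(20*(x - 3)) - 1/(10*(x - 6)) + 2/(35*(x - 8))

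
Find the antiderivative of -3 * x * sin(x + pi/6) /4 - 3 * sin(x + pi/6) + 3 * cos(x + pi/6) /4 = (3*x/4 + 3)*cos(x + pi/6) + C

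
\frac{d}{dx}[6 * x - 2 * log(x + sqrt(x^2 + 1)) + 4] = (6*x^2 + 6*x*sqrt(x^2 + 1) - 2*x - 2*sqrt(x^2 + 1) + 6)/(x^2 + x*sqrt(x^2 + 1) + 1)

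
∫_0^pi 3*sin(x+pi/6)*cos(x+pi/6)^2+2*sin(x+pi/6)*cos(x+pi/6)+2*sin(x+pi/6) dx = 11*sqrt(3)/4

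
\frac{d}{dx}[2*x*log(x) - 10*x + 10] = 2*log(x) - 8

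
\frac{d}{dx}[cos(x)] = -sin(x)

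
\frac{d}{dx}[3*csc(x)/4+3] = -3*cot(x)*csc(x)/4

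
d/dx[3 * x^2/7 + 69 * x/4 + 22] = 6*x/7 + 69/4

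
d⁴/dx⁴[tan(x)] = 24*tan(x)^5 + 40*tan(x)^3 + 16*tan(x)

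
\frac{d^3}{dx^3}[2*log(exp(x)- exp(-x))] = (16*exp(4*x) + 16*exp(2*x))/(exp(6*x) - 3*exp(4*x) + 3*exp(2*x) - 1)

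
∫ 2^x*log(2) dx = 2^x + C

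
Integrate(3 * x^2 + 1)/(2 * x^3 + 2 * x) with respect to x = log(x^3 + x)/2 + C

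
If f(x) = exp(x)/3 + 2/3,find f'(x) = exp(x)/3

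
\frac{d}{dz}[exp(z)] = exp(z)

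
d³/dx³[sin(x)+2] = -cos(x)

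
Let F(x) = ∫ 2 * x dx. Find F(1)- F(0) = 1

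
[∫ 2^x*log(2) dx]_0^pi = -1 + 2^pi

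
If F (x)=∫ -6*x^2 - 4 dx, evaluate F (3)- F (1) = -60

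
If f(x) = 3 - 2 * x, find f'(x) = -2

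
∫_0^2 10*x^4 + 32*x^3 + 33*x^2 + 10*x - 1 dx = 298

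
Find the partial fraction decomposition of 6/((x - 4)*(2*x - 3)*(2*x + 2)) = -12/(25*(2*x - 3)) + 3/(25*(x + 1)) + 3/(25*(x - 4))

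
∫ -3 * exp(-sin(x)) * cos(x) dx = 3*exp(-sin(x)) + C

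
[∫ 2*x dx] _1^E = -1 + exp(2)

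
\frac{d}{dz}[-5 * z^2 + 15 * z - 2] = 15 - 10*z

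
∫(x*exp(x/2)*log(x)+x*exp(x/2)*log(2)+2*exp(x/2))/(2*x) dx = exp(x/2)*log(2*x) + C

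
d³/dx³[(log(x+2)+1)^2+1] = (4*log(x + 2) - 2)/(x^3 + 6*x^2 + 12*x + 8)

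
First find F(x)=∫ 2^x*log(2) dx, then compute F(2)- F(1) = 2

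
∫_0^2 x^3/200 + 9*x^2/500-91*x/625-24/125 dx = -759/1250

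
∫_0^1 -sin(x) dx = -1 + cos(1)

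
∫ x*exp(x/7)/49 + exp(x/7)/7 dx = x*exp(x/7)/7 + C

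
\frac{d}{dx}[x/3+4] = 1/3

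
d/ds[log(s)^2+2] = 2*log(s)/s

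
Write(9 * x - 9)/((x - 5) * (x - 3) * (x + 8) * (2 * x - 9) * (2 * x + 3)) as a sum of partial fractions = 5/(507*(2*x + 3)) - 7/(25*(2*x - 9)) - 81/(46475*(x + 8)) + 1/(33*(x - 3)) + 18/(169*(x - 5))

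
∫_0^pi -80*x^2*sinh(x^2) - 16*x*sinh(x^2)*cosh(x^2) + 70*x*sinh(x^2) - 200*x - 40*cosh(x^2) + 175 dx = -4*(-4 + 5*pi + cosh(pi^2))^2 + 33 + 15*pi + 3*cosh(pi^2)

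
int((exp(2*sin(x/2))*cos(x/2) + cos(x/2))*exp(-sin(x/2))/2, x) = 2*sinh(sin(x/2)) + C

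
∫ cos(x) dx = sin(x) + C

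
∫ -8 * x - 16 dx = -4*x^2 - 16*x + C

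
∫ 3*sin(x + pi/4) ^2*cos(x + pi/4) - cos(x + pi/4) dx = (sin(2*x) - 1)*sin(x + pi/4)/2 + C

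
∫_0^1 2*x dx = 1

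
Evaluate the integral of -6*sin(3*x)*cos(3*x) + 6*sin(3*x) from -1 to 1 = 0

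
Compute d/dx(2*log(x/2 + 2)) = 2/(x + 4)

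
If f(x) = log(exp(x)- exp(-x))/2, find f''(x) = -2*exp(2*x)/(exp(4*x) - 2*exp(2*x) + 1)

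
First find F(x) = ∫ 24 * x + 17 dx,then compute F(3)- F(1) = 130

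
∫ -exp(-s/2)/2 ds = exp(-s/2) + C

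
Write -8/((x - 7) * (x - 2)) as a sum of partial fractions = 8/(5*(x - 2)) - 8/(5*(x - 7))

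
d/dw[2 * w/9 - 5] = 2/9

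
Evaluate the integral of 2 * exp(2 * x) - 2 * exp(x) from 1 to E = -(-1 + E)^2 + (-1 + exp(E))^2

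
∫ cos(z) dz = sin(z) + C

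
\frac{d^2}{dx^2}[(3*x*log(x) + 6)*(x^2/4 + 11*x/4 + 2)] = (18*x^2*log(x) + 15*x^2 + 66*x*log(x) + 111*x + 24)/(4*x)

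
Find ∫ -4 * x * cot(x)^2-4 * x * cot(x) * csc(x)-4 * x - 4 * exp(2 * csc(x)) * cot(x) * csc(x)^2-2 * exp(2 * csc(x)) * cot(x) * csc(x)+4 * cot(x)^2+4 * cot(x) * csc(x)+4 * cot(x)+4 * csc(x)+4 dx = (4*x - 4)*(cot(x) + csc(x)) + 2*exp(2*csc(x))*csc(x) + C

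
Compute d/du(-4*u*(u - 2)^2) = -12*u^2 + 32*u - 16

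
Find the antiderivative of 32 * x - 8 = 16*x^2 - 8*x + C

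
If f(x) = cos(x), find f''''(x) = cos(x)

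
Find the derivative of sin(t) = cos(t)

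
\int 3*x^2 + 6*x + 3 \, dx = x^3 + 3*x^2 + 3*x + C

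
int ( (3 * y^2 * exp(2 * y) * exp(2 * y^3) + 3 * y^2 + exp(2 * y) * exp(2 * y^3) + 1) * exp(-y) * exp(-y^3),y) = -exp(-y^3 - y) + exp(y^3 + y) + C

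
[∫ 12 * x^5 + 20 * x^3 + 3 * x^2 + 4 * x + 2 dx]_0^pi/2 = (pi + pi^3/8)*(1 + pi/2 + pi^3/4)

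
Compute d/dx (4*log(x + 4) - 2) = 4/(x + 4)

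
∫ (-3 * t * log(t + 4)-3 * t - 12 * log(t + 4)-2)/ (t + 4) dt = -(3*t + 2)*log(t + 4) + C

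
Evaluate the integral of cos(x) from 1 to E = -sin(1) + sin(E)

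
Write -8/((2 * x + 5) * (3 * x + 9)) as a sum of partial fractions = -16/(3*(2*x + 5)) + 8/(3*(x + 3))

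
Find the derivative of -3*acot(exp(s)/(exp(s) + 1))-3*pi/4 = 3*exp(s)/(2*exp(2*s) + 2*exp(s) + 1)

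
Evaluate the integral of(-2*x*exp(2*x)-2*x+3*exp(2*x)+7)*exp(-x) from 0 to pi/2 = (5 - pi)*(-exp(-pi/2) + exp(pi/2))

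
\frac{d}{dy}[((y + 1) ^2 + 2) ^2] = 4*y^3 + 12*y^2 + 20*y + 12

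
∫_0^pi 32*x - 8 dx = -1 + (-1 + 4*pi)^2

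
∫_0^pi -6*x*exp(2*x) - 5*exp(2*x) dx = (-3*pi - 1)*exp(2*pi) + 1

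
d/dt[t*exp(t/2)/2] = t*exp(t/2)/4 + exp(t/2)/2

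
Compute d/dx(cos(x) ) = -sin(x)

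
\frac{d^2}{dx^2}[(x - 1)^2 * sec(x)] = (-x^2 + 2*x^2/cos(x)^2 + 4*x*sin(x)/cos(x) + 2*x - 4*x/cos(x)^2 - 4*sin(x)/cos(x) + 1 + 2/cos(x)^2)/cos(x)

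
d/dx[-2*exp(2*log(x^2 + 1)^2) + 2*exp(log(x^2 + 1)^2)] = (-16*x*exp(2*log(x^2 + 1)^2)*log(x^2 + 1) + 8*x*exp(log(x^2 + 1)^2)*log(x^2 + 1))/(x^2 + 1)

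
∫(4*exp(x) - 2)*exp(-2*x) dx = (2 - exp(-x))^2 + C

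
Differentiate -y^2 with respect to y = -2*y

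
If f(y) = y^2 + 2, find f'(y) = 2*y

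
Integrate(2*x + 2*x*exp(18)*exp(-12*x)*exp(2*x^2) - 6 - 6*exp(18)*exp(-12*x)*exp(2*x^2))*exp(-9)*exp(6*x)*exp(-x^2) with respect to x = 2*sinh((x - 3)^2) + C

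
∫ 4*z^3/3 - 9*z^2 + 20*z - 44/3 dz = z^4/3 - 3*z^3 + 10*z^2 - 44*z/3 + C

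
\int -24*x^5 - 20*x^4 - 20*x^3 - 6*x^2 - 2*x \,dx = -4*x^6 - 4*x^5 - 5*x^4 - 2*x^3 - x^2 + C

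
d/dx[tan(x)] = cos(x)^(-2)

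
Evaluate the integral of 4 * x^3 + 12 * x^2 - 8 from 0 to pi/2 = -4 + (-3 + (1 + pi/2)^2)^2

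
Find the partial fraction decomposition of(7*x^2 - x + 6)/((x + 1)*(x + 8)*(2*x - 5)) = 9/(7*(2*x - 5)) + 22/(7*(x + 8)) - 2/(7*(x + 1))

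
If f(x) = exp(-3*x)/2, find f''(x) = 9*exp(-3*x)/2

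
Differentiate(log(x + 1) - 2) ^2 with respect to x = (2*log(x + 1) - 4)/(x + 1)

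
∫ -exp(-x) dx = exp(-x) + C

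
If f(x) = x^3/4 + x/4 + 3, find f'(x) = 3*x^2/4 + 1/4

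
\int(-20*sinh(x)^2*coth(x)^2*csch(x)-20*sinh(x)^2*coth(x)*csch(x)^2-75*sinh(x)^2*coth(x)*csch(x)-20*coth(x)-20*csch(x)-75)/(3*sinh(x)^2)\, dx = 5*(2*(cosh(x) + 1)^2 + 15*(cosh(x) + 1)*sinh(x))/(3*sinh(x)^2) + C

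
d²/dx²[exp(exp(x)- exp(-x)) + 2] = (exp(exp(x) - exp(-x)) - exp(x + exp(x) - exp(-x)) + 2*exp(2*x + exp(x) - exp(-x)) + exp(3*x + exp(x) - exp(-x)) + exp(4*x + exp(x) - exp(-x)))*exp(-2*x)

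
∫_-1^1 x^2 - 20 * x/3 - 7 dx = -40/3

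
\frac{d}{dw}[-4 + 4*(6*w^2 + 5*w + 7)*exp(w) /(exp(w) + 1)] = (24*w^2*exp(w) + 48*w*exp(2*w) + 68*w*exp(w) + 20*exp(2*w) + 48*exp(w))/(exp(2*w) + 2*exp(w) + 1)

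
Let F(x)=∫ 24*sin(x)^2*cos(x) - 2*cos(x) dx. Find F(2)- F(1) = -4*sin(1) + 2*sin(3) - 2*sin(6) + 4*sin(2)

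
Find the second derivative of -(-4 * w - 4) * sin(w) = -4*w*sin(w) - 4*sin(w) + 8*cos(w)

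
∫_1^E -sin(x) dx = cos(E) - cos(1)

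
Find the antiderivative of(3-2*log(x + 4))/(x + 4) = (3 - log(x + 4))*log(x + 4) + C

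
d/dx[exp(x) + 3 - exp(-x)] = (exp(2*x) + 1)*exp(-x)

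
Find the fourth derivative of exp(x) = exp(x)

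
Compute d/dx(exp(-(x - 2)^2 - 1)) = (4 - 2*x)*exp(-x^2 + 4*x - 5)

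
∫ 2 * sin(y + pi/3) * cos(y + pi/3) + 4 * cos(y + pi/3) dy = (sin(y + pi/3) + 2)^2 + C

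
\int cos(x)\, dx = sin(x) + C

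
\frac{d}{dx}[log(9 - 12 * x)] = 4/(4*x - 3)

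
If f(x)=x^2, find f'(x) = 2*x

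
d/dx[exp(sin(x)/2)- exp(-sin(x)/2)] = (exp(sin(x)) + 1)*exp(-sin(x)/2)*cos(x)/2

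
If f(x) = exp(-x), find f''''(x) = exp(-x)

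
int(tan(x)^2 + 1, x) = tan(x) + C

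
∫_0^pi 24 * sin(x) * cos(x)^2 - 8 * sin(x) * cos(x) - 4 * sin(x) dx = 8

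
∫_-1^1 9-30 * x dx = 18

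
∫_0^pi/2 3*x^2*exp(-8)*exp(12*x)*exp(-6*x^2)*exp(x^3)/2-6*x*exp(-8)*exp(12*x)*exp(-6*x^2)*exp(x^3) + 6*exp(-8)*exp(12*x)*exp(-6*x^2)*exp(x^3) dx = -exp(-8)/2 + exp((-2 + pi/2)^3)/2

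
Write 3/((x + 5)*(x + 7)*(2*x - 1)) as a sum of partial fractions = 4/(55*(2*x - 1)) + 1/(10*(x + 7)) - 3/(22*(x + 5))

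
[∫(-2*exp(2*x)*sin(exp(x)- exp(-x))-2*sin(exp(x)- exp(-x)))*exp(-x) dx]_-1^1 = 0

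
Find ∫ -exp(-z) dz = exp(-z) + C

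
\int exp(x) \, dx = exp(x) + C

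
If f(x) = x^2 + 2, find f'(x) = 2*x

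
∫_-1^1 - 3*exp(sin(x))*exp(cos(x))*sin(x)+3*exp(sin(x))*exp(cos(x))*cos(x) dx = -3*exp(-sin(1) + cos(1)) + 3*exp(cos(1) + sin(1))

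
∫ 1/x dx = log(x) + C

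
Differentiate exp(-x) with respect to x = -exp(-x)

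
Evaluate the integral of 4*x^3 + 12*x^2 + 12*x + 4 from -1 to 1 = 16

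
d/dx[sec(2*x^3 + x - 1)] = 6*x^2*tan(2*x^3 + x - 1)*sec(2*x^3 + x - 1) + tan(2*x^3 + x - 1)*sec(2*x^3 + x - 1)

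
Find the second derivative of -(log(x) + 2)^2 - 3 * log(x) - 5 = (2*log(x) + 5)/x^2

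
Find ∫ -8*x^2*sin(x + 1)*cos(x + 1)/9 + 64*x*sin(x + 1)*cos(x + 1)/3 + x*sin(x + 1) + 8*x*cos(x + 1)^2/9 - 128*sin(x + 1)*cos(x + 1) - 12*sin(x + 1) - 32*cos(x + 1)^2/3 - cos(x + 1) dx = (x - 12)*(4*(x - 12)*cos(x + 1) - 9)*cos(x + 1)/9 + C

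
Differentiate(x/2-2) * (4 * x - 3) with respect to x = 4*x - 19/2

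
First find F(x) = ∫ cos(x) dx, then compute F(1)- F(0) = sin(1)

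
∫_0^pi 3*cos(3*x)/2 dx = 0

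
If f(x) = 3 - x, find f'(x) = -1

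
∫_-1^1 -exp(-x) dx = -E + exp(-1)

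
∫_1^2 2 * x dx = 3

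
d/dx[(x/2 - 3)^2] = x/2 - 3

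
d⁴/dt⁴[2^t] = 2^t*log(2)^4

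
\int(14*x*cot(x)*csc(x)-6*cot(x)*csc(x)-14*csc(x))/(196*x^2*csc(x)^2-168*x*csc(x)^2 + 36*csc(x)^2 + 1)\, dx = acot((14*x - 6)*csc(x)) + C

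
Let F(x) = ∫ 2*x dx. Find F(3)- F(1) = 8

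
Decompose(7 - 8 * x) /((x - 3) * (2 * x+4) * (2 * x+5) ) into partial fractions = 54/(11*(2*x + 5)) - 23/(10*(x + 2)) - 17/(110*(x - 3))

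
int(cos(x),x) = sin(x) + C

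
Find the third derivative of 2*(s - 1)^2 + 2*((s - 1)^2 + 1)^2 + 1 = 48*s - 48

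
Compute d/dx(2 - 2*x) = -2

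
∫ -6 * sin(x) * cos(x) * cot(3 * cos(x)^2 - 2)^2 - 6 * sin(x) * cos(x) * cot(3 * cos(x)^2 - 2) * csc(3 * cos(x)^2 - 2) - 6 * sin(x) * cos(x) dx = -cot(3*cos(x)^2 - 2) - csc(3*cos(x)^2 - 2) + C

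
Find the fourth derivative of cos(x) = cos(x)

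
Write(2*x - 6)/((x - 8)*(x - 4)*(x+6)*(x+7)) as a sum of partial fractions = 4/(33*(x + 7)) - 9/(70*(x + 6)) - 1/(220*(x - 4)) + 1/(84*(x - 8))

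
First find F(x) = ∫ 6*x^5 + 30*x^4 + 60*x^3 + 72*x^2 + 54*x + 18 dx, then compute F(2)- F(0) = 832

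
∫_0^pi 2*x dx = pi^2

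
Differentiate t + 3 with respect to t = 1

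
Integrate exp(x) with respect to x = exp(x) + C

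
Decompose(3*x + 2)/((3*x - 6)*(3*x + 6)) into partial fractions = 1/(9*(x + 2)) + 2/(9*(x - 2))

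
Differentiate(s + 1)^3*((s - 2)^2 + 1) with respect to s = 5*s^4 - 4*s^3 - 12*s^2 + 8*s + 11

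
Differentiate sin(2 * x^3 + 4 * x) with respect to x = 6*x^2*cos(2*x^3 + 4*x) + 4*cos(2*x^3 + 4*x)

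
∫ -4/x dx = -4*log(x) + C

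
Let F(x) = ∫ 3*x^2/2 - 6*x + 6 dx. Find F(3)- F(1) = 1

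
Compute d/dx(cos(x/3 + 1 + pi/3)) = -sin(x/3 + 1 + pi/3)/3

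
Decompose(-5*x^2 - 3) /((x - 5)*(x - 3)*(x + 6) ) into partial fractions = -61/(33*(x + 6)) + 8/(3*(x - 3)) - 64/(11*(x - 5))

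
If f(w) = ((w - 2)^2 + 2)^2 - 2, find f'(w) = 4*w^3 - 24*w^2 + 56*w - 48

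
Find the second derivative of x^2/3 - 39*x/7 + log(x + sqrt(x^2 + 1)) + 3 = (8*x^6 + 8*x^5*sqrt(x^2 + 1) + 6*x^4 + 2*x^3*sqrt(x^2 + 1) + 3*x^2 + 3*x*sqrt(x^2 + 1) + 2)/(12*x^6 + 12*x^5*sqrt(x^2 + 1) + 27*x^4 + 21*x^3*sqrt(x^2 + 1) + 18*x^2 + 9*x*sqrt(x^2 + 1) + 3)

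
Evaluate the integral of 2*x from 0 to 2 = 4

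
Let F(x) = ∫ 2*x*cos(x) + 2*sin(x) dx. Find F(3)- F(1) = -2*sin(1) + 6*sin(3)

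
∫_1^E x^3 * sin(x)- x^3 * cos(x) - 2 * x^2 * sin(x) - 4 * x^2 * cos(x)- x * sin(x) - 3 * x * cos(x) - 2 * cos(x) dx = 4*cos(1) + 4*sin(1) + (cos(E) + sin(E))*(-exp(3) - exp(2) - E - 1)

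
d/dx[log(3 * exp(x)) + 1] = 1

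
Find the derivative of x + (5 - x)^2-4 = 2*x - 9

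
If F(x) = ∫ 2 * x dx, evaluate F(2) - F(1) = 3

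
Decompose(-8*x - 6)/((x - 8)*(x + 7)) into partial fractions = -10/(3*(x + 7)) - 14/(3*(x - 8))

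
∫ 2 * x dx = x^2 + C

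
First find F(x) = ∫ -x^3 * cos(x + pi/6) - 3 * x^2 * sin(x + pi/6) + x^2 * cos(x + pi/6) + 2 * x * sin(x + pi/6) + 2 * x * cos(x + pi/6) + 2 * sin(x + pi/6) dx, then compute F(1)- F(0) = 2*sin(pi/6 + 1)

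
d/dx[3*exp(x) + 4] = 3*exp(x)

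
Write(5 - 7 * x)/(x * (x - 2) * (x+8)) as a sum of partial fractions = 61/(80*(x + 8)) - 9/(20*(x - 2)) - 5/(16*x)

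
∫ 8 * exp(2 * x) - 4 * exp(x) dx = (2*exp(x) - 1)^2 + C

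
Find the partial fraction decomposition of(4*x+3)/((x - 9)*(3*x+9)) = 1/(4*(x + 3)) + 13/(12*(x - 9))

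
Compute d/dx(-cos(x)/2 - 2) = sin(x)/2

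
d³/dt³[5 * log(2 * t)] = 10/t^3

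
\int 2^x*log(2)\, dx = 2^x + C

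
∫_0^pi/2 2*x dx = pi^2/4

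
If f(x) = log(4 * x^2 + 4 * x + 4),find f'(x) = (2*x + 1)/(x^2 + x + 1)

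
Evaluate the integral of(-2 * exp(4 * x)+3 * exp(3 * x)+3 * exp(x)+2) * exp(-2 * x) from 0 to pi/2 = -(-exp(-pi/2) + exp(pi/2))^2 - 3*exp(-pi/2) + 3*exp(pi/2)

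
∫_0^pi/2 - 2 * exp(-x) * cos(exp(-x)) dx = -2*sin(1) + 2*sin(exp(-pi/2))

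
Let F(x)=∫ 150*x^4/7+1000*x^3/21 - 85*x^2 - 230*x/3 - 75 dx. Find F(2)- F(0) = -4250/21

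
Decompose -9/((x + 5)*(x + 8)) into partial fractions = 3/(x + 8) - 3/(x + 5)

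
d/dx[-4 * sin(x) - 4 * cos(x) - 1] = 4*sin(x) - 4*cos(x)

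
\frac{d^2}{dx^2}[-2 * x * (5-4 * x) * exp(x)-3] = 8*x^2*exp(x) + 22*x*exp(x) - 4*exp(x)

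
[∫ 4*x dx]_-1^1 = 0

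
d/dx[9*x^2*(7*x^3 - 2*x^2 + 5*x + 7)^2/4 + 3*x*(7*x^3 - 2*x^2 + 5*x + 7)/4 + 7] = 882*x^7 - 441*x^6 + 999*x^5 + 1755*x^4/2 - 6*x^3 + 468*x^2 + 228*x + 21/4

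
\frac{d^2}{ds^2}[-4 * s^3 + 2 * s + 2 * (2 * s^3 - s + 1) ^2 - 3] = 240*s^4 - 96*s^2 + 24*s + 4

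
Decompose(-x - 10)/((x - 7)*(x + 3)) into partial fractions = 7/(10*(x + 3)) - 17/(10*(x - 7))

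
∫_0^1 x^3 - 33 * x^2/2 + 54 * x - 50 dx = -113/4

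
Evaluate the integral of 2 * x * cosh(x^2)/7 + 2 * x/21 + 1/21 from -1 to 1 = 2/21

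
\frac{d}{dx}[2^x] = 2^x*log(2)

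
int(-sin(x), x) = cos(x) + C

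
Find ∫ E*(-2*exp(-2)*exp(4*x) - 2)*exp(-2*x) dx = -2*sinh(2*x - 1) + C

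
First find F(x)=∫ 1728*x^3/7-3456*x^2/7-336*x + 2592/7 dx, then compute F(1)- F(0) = 696/7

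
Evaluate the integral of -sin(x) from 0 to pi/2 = -1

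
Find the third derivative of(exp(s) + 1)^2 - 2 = 8*exp(2*s) + 2*exp(s)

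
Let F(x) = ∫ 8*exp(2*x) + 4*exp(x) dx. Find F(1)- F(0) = -9 + (1 + 2*E)^2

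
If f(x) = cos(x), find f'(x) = -sin(x)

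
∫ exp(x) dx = exp(x) + C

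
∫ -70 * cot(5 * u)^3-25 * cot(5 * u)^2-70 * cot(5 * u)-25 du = (7*cot(5*u) + 5)*cot(5*u) + C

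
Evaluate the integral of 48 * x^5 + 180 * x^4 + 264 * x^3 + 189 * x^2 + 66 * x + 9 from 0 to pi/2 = -1 + (1 + 3*pi/2 + pi^2/2)^3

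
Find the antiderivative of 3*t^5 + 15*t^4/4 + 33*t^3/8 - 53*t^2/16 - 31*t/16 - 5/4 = t^6/2 + 3*t^5/4 + 33*t^4/32 - 53*t^3/48 - 31*t^2/32 - 5*t/4 + C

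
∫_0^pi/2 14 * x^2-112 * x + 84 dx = -14*pi^2 + 7*pi^3/12 + 42*pi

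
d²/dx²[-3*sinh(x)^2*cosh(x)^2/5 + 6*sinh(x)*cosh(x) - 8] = -12*(cosh(2*x) - 1)^2/5 + 12*sinh(2*x) - 24*cosh(2*x)/5 + 18/5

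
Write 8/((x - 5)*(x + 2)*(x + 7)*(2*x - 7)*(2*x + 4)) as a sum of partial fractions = -64/(7623*(2*x - 7)) + 1/(1575*(x + 7)) + 192/(148225*(x + 2)) + 4/(385*(x + 2)^2) + 1/(441*(x - 5))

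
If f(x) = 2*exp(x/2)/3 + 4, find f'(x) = exp(x/2)/3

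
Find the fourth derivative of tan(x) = 24*tan(x)^5 + 40*tan(x)^3 + 16*tan(x)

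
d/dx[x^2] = 2*x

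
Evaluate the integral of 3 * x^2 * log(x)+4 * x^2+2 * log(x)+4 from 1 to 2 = 12*log(2) + 9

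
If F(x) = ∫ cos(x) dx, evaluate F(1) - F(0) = sin(1)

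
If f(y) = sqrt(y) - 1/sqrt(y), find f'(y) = (y + 1)/(2*y^(3/2))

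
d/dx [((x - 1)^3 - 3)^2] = 6*x^5 - 30*x^4 + 60*x^3 - 78*x^2 + 66*x - 24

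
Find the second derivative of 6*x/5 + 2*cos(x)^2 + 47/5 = -4*cos(2*x)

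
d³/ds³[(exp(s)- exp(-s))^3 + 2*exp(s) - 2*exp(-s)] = (27*exp(6*s) - exp(4*s) - exp(2*s) + 27)*exp(-3*s)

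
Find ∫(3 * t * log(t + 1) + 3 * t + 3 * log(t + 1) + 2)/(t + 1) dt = (3*t + 2)*log(t + 1) + C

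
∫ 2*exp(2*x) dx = exp(2*x) + C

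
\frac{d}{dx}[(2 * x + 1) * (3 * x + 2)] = 12*x + 7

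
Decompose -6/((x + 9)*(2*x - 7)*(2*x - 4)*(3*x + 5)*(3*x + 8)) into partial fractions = 27/(9842*(3*x + 8)) - 27/(7502*(3*x + 5)) - 16/(28675*(2*x - 7)) - 3/(114950*(x + 9)) + 1/(1694*(x - 2))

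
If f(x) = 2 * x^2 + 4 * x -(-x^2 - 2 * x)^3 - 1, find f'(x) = 6*x^5 + 30*x^4 + 48*x^3 + 24*x^2 + 4*x + 4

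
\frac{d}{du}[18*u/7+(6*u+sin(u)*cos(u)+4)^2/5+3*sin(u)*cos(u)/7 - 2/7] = 24*u*cos(u)^2/5 + 12*u + 4*sin(u)*cos(u)^3/5 + 2*sin(u)*cos(u) + 142*cos(u)^2/35 + 71/7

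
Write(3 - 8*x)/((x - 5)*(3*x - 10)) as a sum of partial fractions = 71/(5*(3*x - 10)) - 37/(5*(x - 5))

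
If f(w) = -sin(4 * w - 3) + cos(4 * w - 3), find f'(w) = -4*sin(4*w - 3) - 4*cos(4*w - 3)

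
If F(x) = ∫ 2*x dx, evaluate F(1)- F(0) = 1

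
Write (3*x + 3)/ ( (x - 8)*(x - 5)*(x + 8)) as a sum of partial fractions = -21/(208*(x + 8)) - 6/(13*(x - 5)) + 9/(16*(x - 8))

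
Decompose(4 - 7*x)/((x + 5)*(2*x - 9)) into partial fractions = -55/(19*(2*x - 9)) - 39/(19*(x + 5))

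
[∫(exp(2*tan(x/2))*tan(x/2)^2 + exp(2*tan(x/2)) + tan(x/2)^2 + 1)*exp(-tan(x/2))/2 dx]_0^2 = -exp(-tan(1)) + exp(tan(1))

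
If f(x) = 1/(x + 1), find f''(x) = 2/(x^3 + 3*x^2 + 3*x + 1)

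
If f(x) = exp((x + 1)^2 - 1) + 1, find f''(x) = 4*x^2*exp(x^2 + 2*x) + 8*x*exp(x^2 + 2*x) + 6*exp(x^2 + 2*x)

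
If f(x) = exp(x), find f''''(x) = exp(x)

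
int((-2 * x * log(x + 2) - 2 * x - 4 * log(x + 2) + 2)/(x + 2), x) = 2*(1 - x)*log(x + 2) + C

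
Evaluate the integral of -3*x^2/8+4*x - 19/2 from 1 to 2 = -35/8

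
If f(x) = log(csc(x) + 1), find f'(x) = -cot(x)*csc(x)/(csc(x) + 1)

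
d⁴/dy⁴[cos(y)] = cos(y)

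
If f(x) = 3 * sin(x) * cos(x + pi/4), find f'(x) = 3*cos(2*x + pi/4)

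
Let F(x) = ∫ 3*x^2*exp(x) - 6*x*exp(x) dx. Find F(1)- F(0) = -12 + 3*E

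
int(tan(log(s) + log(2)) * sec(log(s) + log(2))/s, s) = sec(log(2*s)) + C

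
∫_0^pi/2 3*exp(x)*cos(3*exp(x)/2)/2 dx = -sin(3/2) + sin(3*exp(pi/2)/2)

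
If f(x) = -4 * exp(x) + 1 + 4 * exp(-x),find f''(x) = (4 - 4*exp(2*x))*exp(-x)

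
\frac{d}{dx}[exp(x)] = exp(x)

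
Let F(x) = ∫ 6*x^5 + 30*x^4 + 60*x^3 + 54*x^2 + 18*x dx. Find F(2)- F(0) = 676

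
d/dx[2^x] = 2^x*log(2)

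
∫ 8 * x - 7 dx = 4*x^2 - 7*x + C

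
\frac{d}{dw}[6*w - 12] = 6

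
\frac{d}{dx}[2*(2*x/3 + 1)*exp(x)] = 4*x*exp(x)/3 + 10*exp(x)/3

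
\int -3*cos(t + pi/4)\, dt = -3*sin(t + pi/4) + C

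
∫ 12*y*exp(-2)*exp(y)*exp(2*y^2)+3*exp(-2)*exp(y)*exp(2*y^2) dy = 3*exp(2*y^2 + y - 2) + C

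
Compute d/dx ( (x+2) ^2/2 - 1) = x + 2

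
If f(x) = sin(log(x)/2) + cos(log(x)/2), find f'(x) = sqrt(2)*cos(log(x)/2 + pi/4)/(2*x)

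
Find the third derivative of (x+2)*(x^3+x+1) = 24*x + 12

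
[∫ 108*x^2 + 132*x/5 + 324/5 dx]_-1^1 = 1008/5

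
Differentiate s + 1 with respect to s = 1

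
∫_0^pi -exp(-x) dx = -1 + exp(-pi)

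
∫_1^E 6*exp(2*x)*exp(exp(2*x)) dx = -3*exp(exp(2)) + 3*exp(exp(2*E))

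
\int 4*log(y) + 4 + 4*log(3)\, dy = 4*y*log(3*y) + C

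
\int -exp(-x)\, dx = exp(-x) + C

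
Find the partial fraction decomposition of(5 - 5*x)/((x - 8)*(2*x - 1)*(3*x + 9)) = -2/(63*(2*x - 1)) + 20/(231*(x + 3)) - 7/(99*(x - 8))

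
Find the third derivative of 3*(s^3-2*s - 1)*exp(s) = 3*s^3*exp(s) + 27*s^2*exp(s) + 48*s*exp(s) - 3*exp(s)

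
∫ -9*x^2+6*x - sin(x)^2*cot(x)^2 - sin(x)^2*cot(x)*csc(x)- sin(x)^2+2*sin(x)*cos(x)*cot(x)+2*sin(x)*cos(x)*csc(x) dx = -3*x^3 + 3*x^2 + (cos(x) + 1)*sin(x) + C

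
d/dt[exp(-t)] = -exp(-t)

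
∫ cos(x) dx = sin(x) + C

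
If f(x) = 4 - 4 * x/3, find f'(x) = -4/3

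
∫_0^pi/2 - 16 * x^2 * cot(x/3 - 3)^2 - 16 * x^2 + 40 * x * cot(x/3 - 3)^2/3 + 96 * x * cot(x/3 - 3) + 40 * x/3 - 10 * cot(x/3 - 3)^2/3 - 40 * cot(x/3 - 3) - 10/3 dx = 10*cot(3) + (-2 + 4*pi + 3*(2 - 2*pi)^2)*tan(pi/3 + 3)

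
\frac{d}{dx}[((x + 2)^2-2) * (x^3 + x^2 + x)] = 5*x^4 + 20*x^3 + 21*x^2 + 12*x + 2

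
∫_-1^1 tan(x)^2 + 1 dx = 2*tan(1)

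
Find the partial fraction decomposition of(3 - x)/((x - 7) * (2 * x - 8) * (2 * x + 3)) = 9/(187*(2*x + 3)) + 1/(66*(x - 4)) - 2/(51*(x - 7))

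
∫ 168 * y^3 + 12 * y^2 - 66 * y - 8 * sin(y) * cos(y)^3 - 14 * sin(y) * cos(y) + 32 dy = 42*y^4 + 4*y^3 - 33*y^2 + 32*y + 2*cos(y)^4 + 7*cos(y)^2 + C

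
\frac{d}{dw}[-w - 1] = -1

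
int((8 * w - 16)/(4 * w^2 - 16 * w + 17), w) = log(4*w^2 - 16*w + 17) + C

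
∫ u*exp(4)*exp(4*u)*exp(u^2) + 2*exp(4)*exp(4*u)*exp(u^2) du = exp((u + 2)^2)/2 + C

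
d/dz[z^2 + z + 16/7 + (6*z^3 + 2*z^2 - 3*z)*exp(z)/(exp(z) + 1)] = (6*z^3*exp(z) + 18*z^2*exp(2*z) + 20*z^2*exp(z) + 6*z*exp(2*z) + 5*z*exp(z) + 2*z - 2*exp(2*z) - exp(z) + 1)/(exp(2*z) + 2*exp(z) + 1)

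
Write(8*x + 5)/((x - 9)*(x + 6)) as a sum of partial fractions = 43/(15*(x + 6)) + 77/(15*(x - 9))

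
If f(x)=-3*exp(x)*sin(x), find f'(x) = -3*sqrt(2)*exp(x)*sin(x + pi/4)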